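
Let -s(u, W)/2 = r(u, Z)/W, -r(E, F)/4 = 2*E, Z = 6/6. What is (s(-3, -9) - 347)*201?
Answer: -68675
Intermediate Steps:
Z = 1 (Z = 6*(⅙) = 1)
r(E, F) = -8*E
s(u, W) = 16*u/W (s(u, W) = -2*(-8*u)/W = -(-16)*u/W = 16*u/W)
(s(-3, -9) - 347)*201 = (16*(-3)/(-9) - 347)*201 = (16*(-3)*(-⅑) - 347)*201 = (16/3 - 347)*201 = -1025/3*201 = -68675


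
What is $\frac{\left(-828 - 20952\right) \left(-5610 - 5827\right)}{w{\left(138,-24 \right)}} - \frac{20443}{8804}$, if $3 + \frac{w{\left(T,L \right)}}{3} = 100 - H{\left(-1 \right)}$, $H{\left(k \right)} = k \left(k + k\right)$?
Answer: $\frac{146203448879}{167276} \approx 8.7403 \cdot 10^{5}$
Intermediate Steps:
$H{\left(k \right)} = 2 k^{2}$ ($H{\left(k \right)} = k 2 k = 2 k^{2}$)
$w{\left(T,L \right)} = 285$ ($w{\left(T,L \right)} = -9 + 3 \left(100 - 2 \left(-1\right)^{2}\right) = -9 + 3 \left(100 - 2 \cdot 1\right) = -9 + 3 \left(100 - 2\right) = -9 + 3 \cdot 98 = -9 + 294 = 285$)
$\frac{\left(-828 - 20952\right) \left(-5610 - 5827\right)}{w{\left(138,-24 \right)}} - \frac{20443}{8804} = \frac{\left(-828 - 20952\right) \left(-5610 - 5827\right)}{285} - \frac{20443}{8804} = \left(-21780\right) \left(-11437\right) \frac{1}{285} - \frac{20443}{8804} = 249097860 \cdot \frac{1}{285} - \frac{20443}{8804} = \frac{16606524}{19} - \frac{20443}{8804} = \frac{146203448879}{167276}$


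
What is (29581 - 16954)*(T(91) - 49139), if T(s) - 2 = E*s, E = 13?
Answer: -605515158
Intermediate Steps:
T(s) = 2 + 13*s
(29581 - 16954)*(T(91) - 49139) = (29581 - 16954)*((2 + 13*91) - 49139) = 12627*((2 + 1183) - 49139) = 12627*(1185 - 49139) = 12627*(-47954) = -605515158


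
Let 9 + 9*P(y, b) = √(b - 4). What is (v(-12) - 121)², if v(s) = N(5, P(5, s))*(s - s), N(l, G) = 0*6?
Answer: 14641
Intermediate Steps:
P(y, b) = -1 + √(-4 + b)/9 (P(y, b) = -1 + √(b - 4)/9 = -1 + √(-4 + b)/9)
N(l, G) = 0
v(s) = 0 (v(s) = 0*(s - s) = 0*0 = 0)
(v(-12) - 121)² = (0 - 121)² = (-121)² = 14641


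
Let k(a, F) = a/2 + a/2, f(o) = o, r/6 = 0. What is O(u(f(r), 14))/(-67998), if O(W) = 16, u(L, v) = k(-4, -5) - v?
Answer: -8/33999 ≈ -0.00023530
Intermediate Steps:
r = 0 (r = 6*0 = 0)
k(a, F) = a (k(a, F) = a*(1/2) + a*(1/2) = a/2 + a/2 = a)
u(L, v) = -4 - v
O(u(f(r), 14))/(-67998) = 16/(-67998) = 16*(-1/67998) = -8/33999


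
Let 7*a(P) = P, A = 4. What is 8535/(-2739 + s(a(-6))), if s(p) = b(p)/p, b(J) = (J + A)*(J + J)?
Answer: -59745/19129 ≈ -3.1233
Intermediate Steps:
a(P) = P/7
b(J) = 2*J*(4 + J) (b(J) = (J + 4)*(J + J) = (4 + J)*(2*J) = 2*J*(4 + J))
s(p) = 8 + 2*p (s(p) = (2*p*(4 + p))/p = 8 + 2*p)
8535/(-2739 + s(a(-6))) = 8535/(-2739 + (8 + 2*((⅐)*(-6)))) = 8535/(-2739 + (8 + 2*(-6/7))) = 8535/(-2739 + (8 - 12/7)) = 8535/(-2739 + 44/7) = 8535/(-19129/7) = 8535*(-7/19129) = -59745/19129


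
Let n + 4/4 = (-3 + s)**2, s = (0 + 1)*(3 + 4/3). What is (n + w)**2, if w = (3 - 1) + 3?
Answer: 2704/81 ≈ 33.383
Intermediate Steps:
w = 5 (w = 2 + 3 = 5)
s = 13/3 (s = 1*(3 + 4*(1/3)) = 1*(3 + 4/3) = 1*(13/3) = 13/3 ≈ 4.3333)
n = 7/9 (n = -1 + (-3 + 13/3)**2 = -1 + (4/3)**2 = -1 + 16/9 = 7/9 ≈ 0.77778)
(n + w)**2 = (7/9 + 5)**2 = (52/9)**2 = 2704/81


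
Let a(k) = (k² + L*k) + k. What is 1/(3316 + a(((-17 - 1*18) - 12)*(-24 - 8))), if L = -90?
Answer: 1/2131476 ≈ 4.6916e-7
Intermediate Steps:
a(k) = k² - 89*k (a(k) = (k² - 90*k) + k = k² - 89*k)
1/(3316 + a(((-17 - 1*18) - 12)*(-24 - 8))) = 1/(3316 + (((-17 - 1*18) - 12)*(-24 - 8))*(-89 + ((-17 - 1*18) - 12)*(-24 - 8))) = 1/(3316 + (((-17 - 18) - 12)*(-32))*(-89 + ((-17 - 18) - 12)*(-32))) = 1/(3316 + ((-35 - 12)*(-32))*(-89 + (-35 - 12)*(-32))) = 1/(3316 + (-47*(-32))*(-89 - 47*(-32))) = 1/(3316 + 1504*(-89 + 1504)) = 1/(3316 + 1504*1415) = 1/(3316 + 2128160) = 1/2131476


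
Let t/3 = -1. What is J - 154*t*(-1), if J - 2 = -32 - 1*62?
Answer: -554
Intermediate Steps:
t = -3 (t = 3*(-1) = -3)
J = -92 (J = 2 + (-32 - 1*62) = 2 + (-32 - 62) = 2 - 94 = -92)
J - 154*t*(-1) = -92 - 154*(-3*(-1)) = -92 - 462 = -554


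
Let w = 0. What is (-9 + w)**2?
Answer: 81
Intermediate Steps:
(-9 + w)**2 = (-9 + 0)**2 = (-9)**2 = 81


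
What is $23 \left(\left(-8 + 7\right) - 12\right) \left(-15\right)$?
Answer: $4485$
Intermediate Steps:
$23 \left(\left(-8 + 7\right) - 12\right) \left(-15\right) = 23 \left(-1 - 12\right) \left(-15\right) = 23 \left(-13\right) \left(-15\right) = \left(-299\right) \left(-15\right) = 4485$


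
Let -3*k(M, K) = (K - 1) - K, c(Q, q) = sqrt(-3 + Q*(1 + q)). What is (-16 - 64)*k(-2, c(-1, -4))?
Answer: -80/3 ≈ -26.667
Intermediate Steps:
k(M, K) = 1/3 (k(M, K) = -((K - 1) - K)/3 = -((-1 + K) - K)/3 = -1/3*(-1) = 1/3)
(-16 - 64)*k(-2, c(-1, -4)) = (-16 - 64)*(1/3) = -80*1/3 = -80/3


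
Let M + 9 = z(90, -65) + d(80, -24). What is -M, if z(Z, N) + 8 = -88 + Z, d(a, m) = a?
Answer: -65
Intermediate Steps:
z(Z, N) = -96 + Z (z(Z, N) = -8 + (-88 + Z) = -96 + Z)
M = 65 (M = -9 + ((-96 + 90) + 80) = -9 + (-6 + 80) = -9 + 74 = 65)
-M = -1*65 = -65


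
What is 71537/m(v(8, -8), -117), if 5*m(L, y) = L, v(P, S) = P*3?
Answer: 357685/24 ≈ 14904.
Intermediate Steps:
v(P, S) = 3*P
m(L, y) = L/5
71537/m(v(8, -8), -117) = 71537/(((3*8)/5)) = 71537/(((⅕)*24)) = 71537/(24/5) = 71537*(5/24) = 357685/24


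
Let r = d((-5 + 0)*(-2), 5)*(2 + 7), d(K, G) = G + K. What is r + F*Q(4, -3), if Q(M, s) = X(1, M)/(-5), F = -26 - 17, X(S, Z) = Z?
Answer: 847/5 ≈ 169.40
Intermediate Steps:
F = -43
Q(M, s) = -M/5 (Q(M, s) = M/(-5) = M*(-⅕) = -M/5)
r = 135 (r = (5 + (-5 + 0)*(-2))*(2 + 7) = (5 - 5*(-2))*9 = (5 + 10)*9 = 15*9 = 135)
r + F*Q(4, -3) = 135 - (-43)*4/5 = 135 - 43*(-⅘) = 135 + 172/5 = 847/5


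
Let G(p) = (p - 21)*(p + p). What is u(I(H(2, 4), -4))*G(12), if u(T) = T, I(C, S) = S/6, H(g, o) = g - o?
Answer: 144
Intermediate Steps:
I(C, S) = S/6 (I(C, S) = S*(⅙) = S/6)
G(p) = 2*p*(-21 + p) (G(p) = (-21 + p)*(2*p) = 2*p*(-21 + p))
u(I(H(2, 4), -4))*G(12) = ((⅙)*(-4))*(2*12*(-21 + 12)) = -4*12*(-9)/3 = -⅔*(-216) = 144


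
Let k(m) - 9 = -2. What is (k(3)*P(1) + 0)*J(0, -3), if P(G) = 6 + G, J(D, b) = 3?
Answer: 147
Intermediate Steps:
k(m) = 7 (k(m) = 9 - 2 = 7)
(k(3)*P(1) + 0)*J(0, -3) = (7*(6 + 1) + 0)*3 = (7*7 + 0)*3 = (49 + 0)*3 = 49*3 = 147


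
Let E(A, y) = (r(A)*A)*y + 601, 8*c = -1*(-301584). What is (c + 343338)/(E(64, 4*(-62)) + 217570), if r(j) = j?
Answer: -127012/265879 ≈ -0.47771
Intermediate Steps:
c = 37698 (c = (-1*(-301584))/8 = (⅛)*301584 = 37698)
E(A, y) = 601 + y*A² (E(A, y) = (A*A)*y + 601 = A²*y + 601 = y*A² + 601 = 601 + y*A²)
(c + 343338)/(E(64, 4*(-62)) + 217570) = (37698 + 343338)/((601 + (4*(-62))*64²) + 217570) = 381036/((601 - 248*4096) + 217570) = 381036/((601 - 1015808) + 217570) = 381036/(-1015207 + 217570) = 381036/(-797637) = 381036*(-1/797637) = -127012/265879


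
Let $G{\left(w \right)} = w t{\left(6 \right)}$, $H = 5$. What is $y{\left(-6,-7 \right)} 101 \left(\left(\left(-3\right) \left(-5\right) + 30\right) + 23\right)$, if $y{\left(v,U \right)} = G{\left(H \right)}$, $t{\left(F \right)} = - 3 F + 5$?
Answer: $-446420$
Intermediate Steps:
$t{\left(F \right)} = 5 - 3 F$
$G{\left(w \right)} = - 13 w$ ($G{\left(w \right)} = w \left(5 - 18\right) = w \left(-13\right) = - 13 w$)
$y{\left(v,U \right)} = -65$ ($y{\left(v,U \right)} = \left(-13\right) 5 = -65$)
$y{\left(-6,-7 \right)} 101 \left(\left(\left(-3\right) \left(-5\right) + 30\right) + 23\right) = \left(-65\right) 101 \left(\left(\left(-3\right) \left(-5\right) + 30\right) + 23\right) = - 6565 \left(\left(15 + 30\right) + 23\right) = - 6565 \left(45 + 23\right) = \left(-6565\right) 68 = -446420$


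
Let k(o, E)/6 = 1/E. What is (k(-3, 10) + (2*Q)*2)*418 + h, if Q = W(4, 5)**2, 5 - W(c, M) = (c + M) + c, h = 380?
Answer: 538194/5 ≈ 1.0764e+5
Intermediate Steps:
W(c, M) = 5 - M - 2*c (W(c, M) = 5 - ((c + M) + c) = 5 - ((M + c) + c) = 5 - (M + 2*c) = 5 + (-M - 2*c) = 5 - M - 2*c)
k(o, E) = 6/E
Q = 64 (Q = (5 - 1*5 - 2*4)**2 = (5 - 5 - 8)**2 = (-8)**2 = 64)
(k(-3, 10) + (2*Q)*2)*418 + h = (6/10 + (2*64)*2)*418 + 380 = (6*(1/10) + 128*2)*418 + 380 = (3/5 + 256)*418 + 380 = (1283/5)*418 + 380 = 536294/5 + 380 = 538194/5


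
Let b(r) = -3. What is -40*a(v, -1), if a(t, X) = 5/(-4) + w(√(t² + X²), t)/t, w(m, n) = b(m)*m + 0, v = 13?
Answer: 50 + 120*√170/13 ≈ 170.35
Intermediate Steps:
w(m, n) = -3*m (w(m, n) = -3*m + 0 = -3*m)
a(t, X) = -5/4 - 3*√(X² + t²)/t (a(t, X) = 5/(-4) + (-3*√(t² + X²))/t = 5*(-¼) + (-3*√(X² + t²))/t = -5/4 - 3*√(X² + t²)/t)
-40*a(v, -1) = -40*(-5/4 - 3*√((-1)² + 13²)/13) = -40*(-5/4 - 3*1/13*√(1 + 169)) = -40*(-5/4 - 3*1/13*√170) = -40*(-5/4 - 3*√170/13) = 50 + 120*√170/13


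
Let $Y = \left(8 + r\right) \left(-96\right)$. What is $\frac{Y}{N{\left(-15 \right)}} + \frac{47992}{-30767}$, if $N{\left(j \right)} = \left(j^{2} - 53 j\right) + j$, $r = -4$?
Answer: $- \frac{20015496}{10306945} \approx -1.9419$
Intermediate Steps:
$N{\left(j \right)} = j^{2} - 52 j$
$Y = -384$ ($Y = \left(8 - 4\right) \left(-96\right) = 4 \left(-96\right) = -384$)
$\frac{Y}{N{\left(-15 \right)}} + \frac{47992}{-30767} = - \frac{384}{\left(-15\right) \left(-52 - 15\right)} + \frac{47992}{-30767} = - \frac{384}{\left(-15\right) \left(-67\right)} + 47992 \left(- \frac{1}{30767}\right) = - \frac{384}{1005} - \frac{47992}{30767} = \left(-384\right) \frac{1}{1005} - \frac{47992}{30767} = - \frac{128}{335} - \frac{47992}{30767} = - \frac{20015496}{10306945}$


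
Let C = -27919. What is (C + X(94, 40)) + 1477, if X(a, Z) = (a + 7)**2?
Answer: -16241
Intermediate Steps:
X(a, Z) = (7 + a)**2
(C + X(94, 40)) + 1477 = (-27919 + (7 + 94)**2) + 1477 = (-27919 + 101**2) + 1477 = (-27919 + 10201) + 1477 = -17718 + 1477 = -16241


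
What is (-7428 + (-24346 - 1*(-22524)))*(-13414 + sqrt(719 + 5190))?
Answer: 124079500 - 9250*sqrt(5909) ≈ 1.2337e+8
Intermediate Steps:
(-7428 + (-24346 - 1*(-22524)))*(-13414 + sqrt(719 + 5190)) = (-7428 + (-24346 + 22524))*(-13414 + sqrt(5909)) = (-7428 - 1822)*(-13414 + sqrt(5909)) = -9250*(-13414 + sqrt(5909)) = 124079500 - 9250*sqrt(5909)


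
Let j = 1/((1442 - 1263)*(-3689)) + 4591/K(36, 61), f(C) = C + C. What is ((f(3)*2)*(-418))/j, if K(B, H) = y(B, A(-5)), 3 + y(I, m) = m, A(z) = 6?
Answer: -261491076/79778411 ≈ -3.2777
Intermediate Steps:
f(C) = 2*C
y(I, m) = -3 + m
K(B, H) = 3 (K(B, H) = -3 + 6 = 3)
j = 3031579618/1980993 (j = 1/((1442 - 1263)*(-3689)) + 4591/3 = -1/3689/179 + 4591*(⅓) = (1/179)*(-1/3689) + 4591/3 = -1/660331 + 4591/3 = 3031579618/1980993 ≈ 1530.3)
((f(3)*2)*(-418))/j = (((2*3)*2)*(-418))/(3031579618/1980993) = ((6*2)*(-418))*(1980993/3031579618) = (12*(-418))*(1980993/3031579618) = -5016*1980993/3031579618 = -261491076/79778411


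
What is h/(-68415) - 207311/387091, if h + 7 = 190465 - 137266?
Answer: -34773326537/26482830765 ≈ -1.3131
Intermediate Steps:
h = 53192 (h = -7 + (190465 - 137266) = -7 + 53199 = 53192)
h/(-68415) - 207311/387091 = 53192/(-68415) - 207311/387091 = 53192*(-1/68415) - 207311*1/387091 = -53192/68415 - 207311/387091 = -34773326537/26482830765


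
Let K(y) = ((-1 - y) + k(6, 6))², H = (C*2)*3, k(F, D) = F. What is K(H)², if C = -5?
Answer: 1500625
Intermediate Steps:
H = -30 (H = -5*2*3 = -10*3 = -30)
K(y) = (5 - y)² (K(y) = ((-1 - y) + 6)² = (5 - y)²)
K(H)² = ((-5 - 30)²)² = ((-35)²)² = 1225² = 1500625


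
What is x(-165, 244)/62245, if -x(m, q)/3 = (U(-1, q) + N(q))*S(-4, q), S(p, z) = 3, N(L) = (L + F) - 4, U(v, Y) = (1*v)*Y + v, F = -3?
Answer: 72/62245 ≈ 0.0011567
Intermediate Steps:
U(v, Y) = v + Y*v (U(v, Y) = v*Y + v = Y*v + v = v + Y*v)
N(L) = -7 + L (N(L) = (L - 3) - 4 = (-3 + L) - 4 = -7 + L)
x(m, q) = 72 (x(m, q) = -3*(-(1 + q) + (-7 + q))*3 = -3*((-1 - q) + (-7 + q))*3 = -(-24)*3 = -3*(-24) = 72)
x(-165, 244)/62245 = 72/62245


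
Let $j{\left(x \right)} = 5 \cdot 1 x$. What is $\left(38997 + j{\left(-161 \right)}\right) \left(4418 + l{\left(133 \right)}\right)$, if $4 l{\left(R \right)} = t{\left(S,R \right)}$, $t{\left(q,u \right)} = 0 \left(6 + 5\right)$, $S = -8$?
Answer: $168732256$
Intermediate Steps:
$t{\left(q,u \right)} = 0$ ($t{\left(q,u \right)} = 0 \cdot 11 = 0$)
$l{\left(R \right)} = 0$ ($l{\left(R \right)} = \frac{1}{4} \cdot 0 = 0$)
$j{\left(x \right)} = 5 x$
$\left(38997 + j{\left(-161 \right)}\right) \left(4418 + l{\left(133 \right)}\right) = \left(38997 + 5 \left(-161\right)\right) \left(4418 + 0\right) = \left(38997 - 805\right) 4418 = 38192 \cdot 4418 = 168732256$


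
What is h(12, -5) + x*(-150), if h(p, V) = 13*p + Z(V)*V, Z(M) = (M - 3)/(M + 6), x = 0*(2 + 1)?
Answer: 196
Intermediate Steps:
x = 0 (x = 0*3 = 0)
Z(M) = (-3 + M)/(6 + M)
h(p, V) = 13*p + V*(-3 + V)/(6 + V) (h(p, V) = 13*p + ((-3 + V)/(6 + V))*V = 13*p + V*(-3 + V)/(6 + V))
h(12, -5) + x*(-150) = (-5*(-3 - 5) + 13*12*(6 - 5))/(6 - 5) + 0*(-150) = (-5*(-8) + 13*12*1)/1 + 0 = 1*(40 + 156) + 0 = 1*196 + 0 = 196 + 0 = 196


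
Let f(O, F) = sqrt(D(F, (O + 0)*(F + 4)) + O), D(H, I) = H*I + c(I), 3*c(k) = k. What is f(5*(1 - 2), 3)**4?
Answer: 133225/9 ≈ 14803.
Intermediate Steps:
c(k) = k/3
D(H, I) = I/3 + H*I (D(H, I) = H*I + I/3 = I/3 + H*I)
f(O, F) = sqrt(O + O*(4 + F)*(1/3 + F)) (f(O, F) = sqrt(((O + 0)*(F + 4))*(1/3 + F) + O) = sqrt((O*(4 + F))*(1/3 + F) + O) = sqrt(O*(4 + F)*(1/3 + F) + O) = sqrt(O + O*(4 + F)*(1/3 + F)))
f(5*(1 - 2), 3)**4 = (sqrt(3)*sqrt((5*(1 - 2))*(7 + 3 + 3*3*(4 + 3)))/3)**4 = (sqrt(3)*sqrt((5*(-1))*(7 + 3 + 3*3*7))/3)**4 = (sqrt(3)*sqrt(-5*(7 + 3 + 63))/3)**4 = (sqrt(3)*sqrt(-5*73)/3)**4 = (sqrt(3)*sqrt(-365)/3)**4 = (sqrt(3)*(I*sqrt(365))/3)**4 = (I*sqrt(1095)/3)**4 = 133225/9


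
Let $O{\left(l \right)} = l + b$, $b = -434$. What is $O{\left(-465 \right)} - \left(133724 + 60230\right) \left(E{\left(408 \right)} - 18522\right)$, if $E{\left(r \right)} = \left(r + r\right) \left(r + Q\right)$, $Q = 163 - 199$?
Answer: $-55282709519$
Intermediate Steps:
$Q = -36$
$E{\left(r \right)} = 2 r \left(-36 + r\right)$ ($E{\left(r \right)} = \left(r + r\right) \left(r - 36\right) = 2 r \left(-36 + r\right)$)
$O{\left(l \right)} = -434 + l$ ($O{\left(l \right)} = l - 434 = -434 + l$)
$O{\left(-465 \right)} - \left(133724 + 60230\right) \left(E{\left(408 \right)} - 18522\right) = \left(-434 - 465\right) - \left(133724 + 60230\right) \left(2 \cdot 408 \left(-36 + 408\right) - 18522\right) = -899 - 193954 \left(2 \cdot 408 \cdot 372 - 18522\right) = -899 - 193954 \left(303552 - 18522\right) = -899 - 193954 \cdot 285030 = -899 - 55282708620 = -55282709519$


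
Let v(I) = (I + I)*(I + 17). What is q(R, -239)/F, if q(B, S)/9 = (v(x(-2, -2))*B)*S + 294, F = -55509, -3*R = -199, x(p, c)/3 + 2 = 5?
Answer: 22257666/18503 ≈ 1202.9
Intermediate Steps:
x(p, c) = 9 (x(p, c) = -6 + 3*5 = -6 + 15 = 9)
R = 199/3 (R = -1/3*(-199) = 199/3 ≈ 66.333)
v(I) = 2*I*(17 + I) (v(I) = (2*I)*(17 + I) = 2*I*(17 + I))
q(B, S) = 2646 + 4212*B*S (q(B, S) = 9*(((2*9*(17 + 9))*B)*S + 294) = 9*(((2*9*26)*B)*S + 294) = 9*((468*B)*S + 294) = 9*(468*B*S + 294) = 9*(294 + 468*B*S) = 2646 + 4212*B*S)
q(R, -239)/F = (2646 + 4212*(199/3)*(-239))/(-55509) = (2646 - 66775644)*(-1/55509) = -66772998*(-1/55509) = 22257666/18503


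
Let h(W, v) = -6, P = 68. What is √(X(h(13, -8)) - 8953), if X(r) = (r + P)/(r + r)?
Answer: I*√322494/6 ≈ 94.648*I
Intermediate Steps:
X(r) = (68 + r)/(2*r) (X(r) = (r + 68)/(r + r) = (68 + r)/((2*r)) = (68 + r)*(1/(2*r)) = (68 + r)/(2*r))
√(X(h(13, -8)) - 8953) = √((½)*(68 - 6)/(-6) - 8953) = √((½)*(-⅙)*62 - 8953) = √(-31/6 - 8953) = √(-53749/6) = I*√322494/6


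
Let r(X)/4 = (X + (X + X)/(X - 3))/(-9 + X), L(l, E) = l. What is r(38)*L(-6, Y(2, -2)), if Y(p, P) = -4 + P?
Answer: -33744/1015 ≈ -33.245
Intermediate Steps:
r(X) = 4*(X + 2*X/(-3 + X))/(-9 + X) (r(X) = 4*((X + (X + X)/(X - 3))/(-9 + X)) = 4*((X + (2*X)/(-3 + X))/(-9 + X)) = 4*((X + 2*X/(-3 + X))/(-9 + X)) = 4*(X + 2*X/(-3 + X))/(-9 + X))
r(38)*L(-6, Y(2, -2)) = (4*38*(-1 + 38)/(27 + 38² - 12*38))*(-6) = (4*38*37/(27 + 1444 - 456))*(-6) = (4*38*37/1015)*(-6) = (4*38*(1/1015)*37)*(-6) = (5624/1015)*(-6) = -33744/1015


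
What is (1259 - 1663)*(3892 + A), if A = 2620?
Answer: -2630848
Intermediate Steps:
(1259 - 1663)*(3892 + A) = (1259 - 1663)*(3892 + 2620) = -404*6512 = -2630848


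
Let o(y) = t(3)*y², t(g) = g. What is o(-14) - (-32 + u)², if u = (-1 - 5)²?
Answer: 572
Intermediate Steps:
u = 36 (u = (-6)² = 36)
o(y) = 3*y²
o(-14) - (-32 + u)² = 3*(-14)² - (-32 + 36)² = 3*196 - 1*4² = 588 - 1*16 = 588 - 16 = 572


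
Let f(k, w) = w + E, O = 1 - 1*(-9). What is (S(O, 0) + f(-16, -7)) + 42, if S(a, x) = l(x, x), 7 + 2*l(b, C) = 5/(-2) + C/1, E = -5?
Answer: 101/4 ≈ 25.250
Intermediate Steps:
l(b, C) = -19/4 + C/2 (l(b, C) = -7/2 + (5/(-2) + C/1)/2 = -7/2 + (5*(-1/2) + C*1)/2 = -7/2 + (-5/2 + C)/2 = -7/2 + (-5/4 + C/2) = -19/4 + C/2)
O = 10 (O = 1 + 9 = 10)
S(a, x) = -19/4 + x/2
f(k, w) = -5 + w (f(k, w) = w - 5 = -5 + w)
(S(O, 0) + f(-16, -7)) + 42 = ((-19/4 + (1/2)*0) + (-5 - 7)) + 42 = ((-19/4 + 0) - 12) + 42 = (-19/4 - 12) + 42 = -67/4 + 42 = 101/4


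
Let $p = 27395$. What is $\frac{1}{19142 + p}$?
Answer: $\frac{1}{46537} \approx 2.1488 \cdot 10^{-5}$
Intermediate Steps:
$\frac{1}{19142 + p} = \frac{1}{19142 + 27395} = \frac{1}{46537}$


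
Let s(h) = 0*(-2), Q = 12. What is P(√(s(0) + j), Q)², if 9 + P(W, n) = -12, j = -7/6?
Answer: 441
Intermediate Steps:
s(h) = 0
j = -7/6 (j = -7*⅙ = -7/6 ≈ -1.1667)
P(W, n) = -21 (P(W, n) = -9 - 12 = -21)
P(√(s(0) + j), Q)² = (-21)² = 441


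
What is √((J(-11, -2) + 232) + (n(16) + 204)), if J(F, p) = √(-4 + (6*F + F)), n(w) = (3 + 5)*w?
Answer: √(564 + 9*I) ≈ 23.749 + 0.1895*I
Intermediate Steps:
n(w) = 8*w
J(F, p) = √(-4 + 7*F)
√((J(-11, -2) + 232) + (n(16) + 204)) = √((√(-4 + 7*(-11)) + 232) + (8*16 + 204)) = √((√(-4 - 77) + 232) + (128 + 204)) = √((√(-81) + 232) + 332) = √((9*I + 232) + 332) = √((232 + 9*I) + 332) = √(564 + 9*I)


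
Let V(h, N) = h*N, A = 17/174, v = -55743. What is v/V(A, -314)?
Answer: 285273/157 ≈ 1817.0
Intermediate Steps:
A = 17/174 (A = 17*(1/174) = 17/174 ≈ 0.097701)
V(h, N) = N*h
v/V(A, -314) = -55743/((-314*17/174)) = -55743/(-2669/87) = -55743*(-87/2669) = 285273/157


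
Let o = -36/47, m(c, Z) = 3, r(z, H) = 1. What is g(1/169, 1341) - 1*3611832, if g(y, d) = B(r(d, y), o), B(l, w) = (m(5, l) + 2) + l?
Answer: -3611826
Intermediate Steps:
o = -36/47 (o = -36*1/47 = -36/47 ≈ -0.76596)
B(l, w) = 5 + l (B(l, w) = (3 + 2) + l = 5 + l)
g(y, d) = 6 (g(y, d) = 5 + 1 = 6)
g(1/169, 1341) - 1*3611832 = 6 - 1*3611832 = 6 - 3611832 = -3611826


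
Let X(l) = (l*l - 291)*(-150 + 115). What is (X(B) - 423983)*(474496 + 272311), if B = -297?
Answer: -2614655696191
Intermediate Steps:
X(l) = 10185 - 35*l² (X(l) = (l² - 291)*(-35) = (-291 + l²)*(-35) = 10185 - 35*l²)
(X(B) - 423983)*(474496 + 272311) = ((10185 - 35*(-297)²) - 423983)*(474496 + 272311) = ((10185 - 35*88209) - 423983)*746807 = ((10185 - 3087315) - 423983)*746807 = (-3077130 - 423983)*746807 = -3501113*746807 = -2614655696191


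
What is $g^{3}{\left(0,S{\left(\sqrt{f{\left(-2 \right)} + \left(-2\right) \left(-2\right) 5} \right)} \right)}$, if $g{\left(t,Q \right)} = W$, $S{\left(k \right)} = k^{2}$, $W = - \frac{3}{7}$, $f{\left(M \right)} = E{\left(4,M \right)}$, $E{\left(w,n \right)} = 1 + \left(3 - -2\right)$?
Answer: $- \frac{27}{343} \approx -0.078717$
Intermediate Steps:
$E{\left(w,n \right)} = 6$ ($E{\left(w,n \right)} = 1 + \left(3 + 2\right) = 1 + 5 = 6$)
$f{\left(M \right)} = 6$
$W = - \frac{3}{7}$ ($W = \left(-3\right) \frac{1}{7} = - \frac{3}{7} \approx -0.42857$)
$g{\left(t,Q \right)} = - \frac{3}{7}$
$g^{3}{\left(0,S{\left(\sqrt{f{\left(-2 \right)} + \left(-2\right) \left(-2\right) 5} \right)} \right)} = \left(- \frac{3}{7}\right)^{3} = - \frac{27}{343}$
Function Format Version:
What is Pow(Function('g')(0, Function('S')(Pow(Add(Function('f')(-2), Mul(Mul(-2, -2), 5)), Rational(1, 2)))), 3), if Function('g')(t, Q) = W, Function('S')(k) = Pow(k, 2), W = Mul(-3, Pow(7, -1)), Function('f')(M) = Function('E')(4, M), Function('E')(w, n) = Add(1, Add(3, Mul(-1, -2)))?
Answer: Rational(-27, 343) ≈ -0.078717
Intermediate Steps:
Function('E')(w, n) = 6 (Function('E')(w, n) = Add(1, Add(3, 2)) = Add(1, 5) = 6)
Function('f')(M) = 6
W = Rational(-3, 7) (W = Mul(-3, Rational(1, 7)) = Rational(-3, 7) ≈ -0.42857)
Function('g')(t, Q) = Rational(-3, 7)
Pow(Function('g')(0, Function('S')(Pow(Add(Function('f')(-2), Mul(Mul(-2, -2), 5)), Rational(1, 2)))), 3) = Pow(Rational(-3, 7), 3) = Rational(-27, 343)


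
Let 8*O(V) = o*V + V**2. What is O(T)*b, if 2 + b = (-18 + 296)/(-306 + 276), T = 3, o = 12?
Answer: -507/8 ≈ -63.375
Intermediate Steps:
b = -169/15 (b = -2 + (-18 + 296)/(-306 + 276) = -2 + 278/(-30) = -2 + 278*(-1/30) = -2 - 139/15 = -169/15 ≈ -11.267)
O(V) = V**2/8 + 3*V/2 (O(V) = (12*V + V**2)/8 = (V**2 + 12*V)/8 = V**2/8 + 3*V/2)
O(T)*b = ((1/8)*3*(12 + 3))*(-169/15) = ((1/8)*3*15)*(-169/15) = (45/8)*(-169/15) = -507/8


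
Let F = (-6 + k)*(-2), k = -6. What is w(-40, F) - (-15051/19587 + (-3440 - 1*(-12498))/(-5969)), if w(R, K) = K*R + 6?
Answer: -37089821199/38971601 ≈ -951.71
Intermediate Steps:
F = 24 (F = (-6 - 6)*(-2) = -12*(-2) = 24)
w(R, K) = 6 + K*R
w(-40, F) - (-15051/19587 + (-3440 - 1*(-12498))/(-5969)) = (6 + 24*(-40)) - (-15051/19587 + (-3440 - 1*(-12498))/(-5969)) = (6 - 960) - (-15051*1/19587 + (-3440 + 12498)*(-1/5969)) = -954 - (-5017/6529 + 9058*(-1/5969)) = -954 - (-5017/6529 - 9058/5969) = -954 - 1*(-89086155/38971601) = -954 + 89086155/38971601 = -37089821199/38971601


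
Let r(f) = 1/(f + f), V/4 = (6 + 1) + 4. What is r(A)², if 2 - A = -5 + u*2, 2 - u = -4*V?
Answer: 1/487204 ≈ 2.0525e-6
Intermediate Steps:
V = 44 (V = 4*((6 + 1) + 4) = 4*(7 + 4) = 4*11 = 44)
u = 178 (u = 2 - (-4)*44 = 2 - 1*(-176) = 2 + 176 = 178)
A = -349 (A = 2 - (-5 + 178*2) = 2 - (-5 + 356) = 2 - 1*351 = 2 - 351 = -349)
r(f) = 1/(2*f)
r(A)² = ((½)/(-349))² = ((½)*(-1/349))² = (-1/698)² = 1/487204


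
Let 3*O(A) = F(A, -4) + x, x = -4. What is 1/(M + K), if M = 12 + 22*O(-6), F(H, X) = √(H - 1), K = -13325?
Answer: -120081/1602164117 - 66*I*√7/1602164117 ≈ -7.4949e-5 - 1.0899e-7*I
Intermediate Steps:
F(H, X) = √(-1 + H)
O(A) = -4/3 + √(-1 + A)/3 (O(A) = (√(-1 + A) - 4)/3 = (-4 + √(-1 + A))/3 = -4/3 + √(-1 + A)/3)
M = -52/3 + 22*I*√7/3 (M = 12 + 22*(-4/3 + √(-1 - 6)/3) = 12 + 22*(-4/3 + √(-7)/3) = 12 + 22*(-4/3 + (I*√7)/3) = 12 + 22*(-4/3 + I*√7/3) = 12 + (-88/3 + 22*I*√7/3) = -52/3 + 22*I*√7/3 ≈ -17.333 + 19.402*I)
1/(M + K) = 1/((-52/3 + 22*I*√7/3) - 13325) = 1/(-40027/3 + 22*I*√7/3)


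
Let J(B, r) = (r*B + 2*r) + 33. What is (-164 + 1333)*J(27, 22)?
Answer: 784399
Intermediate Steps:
J(B, r) = 33 + 2*r + B*r (J(B, r) = (B*r + 2*r) + 33 = (2*r + B*r) + 33 = 33 + 2*r + B*r)
(-164 + 1333)*J(27, 22) = (-164 + 1333)*(33 + 2*22 + 27*22) = 1169*(33 + 44 + 594) = 1169*671 = 784399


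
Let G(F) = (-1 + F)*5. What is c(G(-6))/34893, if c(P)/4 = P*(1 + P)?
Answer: 4760/34893 ≈ 0.13642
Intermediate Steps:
G(F) = -5 + 5*F
c(P) = 4*P*(1 + P) (c(P) = 4*(P*(1 + P)) = 4*P*(1 + P))
c(G(-6))/34893 = (4*(-5 + 5*(-6))*(1 + (-5 + 5*(-6))))/34893 = (4*(-5 - 30)*(1 + (-5 - 30)))*(1/34893) = (4*(-35)*(1 - 35))*(1/34893) = (4*(-35)*(-34))*(1/34893) = 4760*(1/34893) = 4760/34893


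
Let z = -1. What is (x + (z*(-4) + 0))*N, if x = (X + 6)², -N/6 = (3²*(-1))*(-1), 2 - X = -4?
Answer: -7992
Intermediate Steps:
X = 6 (X = 2 - 1*(-4) = 2 + 4 = 6)
N = -54 (N = -6*3²*(-1)*(-1) = -6*9*(-1)*(-1) = -(-54)*(-1) = -6*9 = -54)
x = 144 (x = (6 + 6)² = 12² = 144)
(x + (z*(-4) + 0))*N = (144 + (-1*(-4) + 0))*(-54) = (144 + (4 + 0))*(-54) = (144 + 4)*(-54) = 148*(-54) = -7992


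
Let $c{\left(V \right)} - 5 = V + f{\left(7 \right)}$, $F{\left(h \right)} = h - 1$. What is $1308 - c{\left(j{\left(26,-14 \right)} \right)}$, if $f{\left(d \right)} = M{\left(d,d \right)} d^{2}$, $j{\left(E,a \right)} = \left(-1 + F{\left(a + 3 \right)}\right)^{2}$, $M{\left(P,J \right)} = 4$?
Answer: $938$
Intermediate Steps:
$F{\left(h \right)} = -1 + h$
$j{\left(E,a \right)} = \left(1 + a\right)^{2}$ ($j{\left(E,a \right)} = \left(-1 + \left(-1 + \left(a + 3\right)\right)\right)^{2} = \left(-1 + \left(-1 + \left(3 + a\right)\right)\right)^{2} = \left(-1 + \left(2 + a\right)\right)^{2} = \left(1 + a\right)^{2}$)
$f{\left(d \right)} = 4 d^{2}$
$c{\left(V \right)} = 201 + V$ ($c{\left(V \right)} = 5 + \left(V + 4 \cdot 7^{2}\right) = 5 + \left(V + 4 \cdot 49\right) = 5 + \left(V + 196\right) = 5 + \left(196 + V\right) = 201 + V$)
$1308 - c{\left(j{\left(26,-14 \right)} \right)} = 1308 - \left(201 + \left(1 - 14\right)^{2}\right) = 1308 - \left(201 + \left(-13\right)^{2}\right) = 1308 - \left(201 + 169\right) = 1308 - 370 = 938$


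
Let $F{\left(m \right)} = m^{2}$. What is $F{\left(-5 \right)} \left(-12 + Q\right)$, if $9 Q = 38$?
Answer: $- \frac{1750}{9} \approx -194.44$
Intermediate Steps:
$Q = \frac{38}{9}$ ($Q = \frac{1}{9} \cdot 38 = \frac{38}{9} \approx 4.2222$)
$F{\left(-5 \right)} \left(-12 + Q\right) = \left(-5\right)^{2} \left(-12 + \frac{38}{9}\right) = 25 \left(- \frac{70}{9}\right) = - \frac{1750}{9}$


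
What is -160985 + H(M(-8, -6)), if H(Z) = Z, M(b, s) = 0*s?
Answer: -160985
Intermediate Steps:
M(b, s) = 0
-160985 + H(M(-8, -6)) = -160985 + 0 = -160985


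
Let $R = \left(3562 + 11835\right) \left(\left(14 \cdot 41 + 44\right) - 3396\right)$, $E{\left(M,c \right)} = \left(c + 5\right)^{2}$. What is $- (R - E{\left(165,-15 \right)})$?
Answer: $42772966$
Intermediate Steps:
$E{\left(M,c \right)} = \left(5 + c\right)^{2}$
$R = -42772866$ ($R = 15397 \left(\left(574 + 44\right) - 3396\right) = 15397 \left(618 - 3396\right) = 15397 \left(-2778\right) = -42772866$)
$- (R - E{\left(165,-15 \right)}) = - (-42772866 - \left(5 - 15\right)^{2}) = - (-42772866 - \left(-10\right)^{2}) = - (-42772866 - 100) = \left(-1\right) \left(-42772966\right) = 42772966$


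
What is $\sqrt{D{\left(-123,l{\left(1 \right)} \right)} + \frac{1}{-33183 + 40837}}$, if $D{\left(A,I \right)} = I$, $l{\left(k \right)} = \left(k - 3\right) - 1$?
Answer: $\frac{i \sqrt{175743494}}{7654} \approx 1.732 i$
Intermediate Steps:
$l{\left(k \right)} = -4 + k$ ($l{\left(k \right)} = \left(-3 + k\right) - 1 = -4 + k$)
$\sqrt{D{\left(-123,l{\left(1 \right)} \right)} + \frac{1}{-33183 + 40837}} = \sqrt{\left(-4 + 1\right) + \frac{1}{-33183 + 40837}} = \sqrt{-3 + \frac{1}{7654}} = \sqrt{- \frac{22961}{7654}} = \frac{i \sqrt{175743494}}{7654}$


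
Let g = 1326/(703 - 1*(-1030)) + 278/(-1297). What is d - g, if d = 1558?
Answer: 3500680110/2247701 ≈ 1557.4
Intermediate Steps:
g = 1238048/2247701 (g = 1326/(703 + 1030) + 278*(-1/1297) = 1326/1733 - 278/1297 = 1238048/2247701 ≈ 0.55081)
d - g = 1558 - 1*1238048/2247701 = 1558 - 1238048/2247701 = 3500680110/2247701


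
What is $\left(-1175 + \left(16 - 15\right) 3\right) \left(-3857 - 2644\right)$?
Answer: $7619172$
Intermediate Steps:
$\left(-1175 + \left(16 - 15\right) 3\right) \left(-3857 - 2644\right) = \left(-1175 + 1 \cdot 3\right) \left(-6501\right) = \left(-1175 + 3\right) \left(-6501\right) = \left(-1172\right) \left(-6501\right) = 7619172$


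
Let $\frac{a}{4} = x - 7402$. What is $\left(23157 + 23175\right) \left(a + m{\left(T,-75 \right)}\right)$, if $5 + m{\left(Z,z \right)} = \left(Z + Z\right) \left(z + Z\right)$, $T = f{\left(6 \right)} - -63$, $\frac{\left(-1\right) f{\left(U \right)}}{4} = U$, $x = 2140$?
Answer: $-1105527852$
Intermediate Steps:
$f{\left(U \right)} = - 4 U$
$T = 39$ ($T = \left(-4\right) 6 - -63 = -24 + 63 = 39$)
$m{\left(Z,z \right)} = -5 + 2 Z \left(Z + z\right)$ ($m{\left(Z,z \right)} = -5 + \left(Z + Z\right) \left(z + Z\right) = -5 + 2 Z \left(Z + z\right)$)
$a = -21048$ ($a = 4 \left(2140 - 7402\right) = 4 \left(-5262\right) = -21048$)
$\left(23157 + 23175\right) \left(a + m{\left(T,-75 \right)}\right) = \left(23157 + 23175\right) \left(-21048 + \left(-5 + 2 \cdot 39^{2} + 2 \cdot 39 \left(-75\right)\right)\right) = 46332 \left(-21048 - 2813\right) = 46332 \left(-23861\right) = -1105527852$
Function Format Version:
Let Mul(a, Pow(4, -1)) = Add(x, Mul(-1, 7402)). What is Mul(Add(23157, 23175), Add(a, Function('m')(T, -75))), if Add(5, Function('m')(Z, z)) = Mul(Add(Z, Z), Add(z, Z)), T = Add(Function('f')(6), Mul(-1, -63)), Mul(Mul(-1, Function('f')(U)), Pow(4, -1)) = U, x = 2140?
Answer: -1105527852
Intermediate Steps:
Function('f')(U) = Mul(-4, U)
T = 39 (T = Add(Mul(-4, 6), Mul(-1, -63)) = Add(-24, 63) = 39)
Function('m')(Z, z) = Add(-5, Mul(2, Z, Add(Z, z))) (Function('m')(Z, z) = Add(-5, Mul(Add(Z, Z), Add(z, Z))) = Add(-5, Mul(Mul(2, Z), Add(Z, z))) = Add(-5, Mul(2, Z, Add(Z, z))))
a = -21048 (a = Mul(4, Add(2140, Mul(-1, 7402))) = Mul(4, Add(2140, -7402)) = Mul(4, -5262) = -21048)
Mul(Add(23157, 23175), Add(a, Function('m')(T, -75))) = Mul(Add(23157, 23175), Add(-21048, Add(-5, Mul(2, Pow(39, 2)), Mul(2, 39, -75)))) = Mul(46332, Add(-21048, Add(-5, Mul(2, 1521), -5850))) = Mul(46332, Add(-21048, Add(-5, 3042, -5850))) = Mul(46332, Add(-21048, -2813)) = Mul(46332, -23861) = -1105527852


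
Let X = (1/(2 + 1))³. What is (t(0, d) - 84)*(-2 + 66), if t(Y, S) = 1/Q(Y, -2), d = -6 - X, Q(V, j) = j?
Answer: -5408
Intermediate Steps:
X = 1/27 (X = (1/3)³ = (⅓)³ = 1/27 ≈ 0.037037)
d = -163/27 (d = -6 - 1*1/27 = -6 - 1/27 = -163/27 ≈ -6.0370)
t(Y, S) = -½ (t(Y, S) = 1/(-2) = -½)
(t(0, d) - 84)*(-2 + 66) = (-½ - 84)*(-2 + 66) = -169/2*64 = -5408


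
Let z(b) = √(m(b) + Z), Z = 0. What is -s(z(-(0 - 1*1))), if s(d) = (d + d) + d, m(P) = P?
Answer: -3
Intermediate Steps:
z(b) = √b (z(b) = √(b + 0) = √b)
s(d) = 3*d (s(d) = 2*d + d = 3*d)
-s(z(-(0 - 1*1))) = -3*√(-(0 - 1*1)) = -3*√(-(0 - 1)) = -3*√(-1*(-1)) = -3*√1 = -3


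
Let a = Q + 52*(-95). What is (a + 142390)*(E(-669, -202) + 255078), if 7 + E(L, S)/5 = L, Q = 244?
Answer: 34657304412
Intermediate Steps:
E(L, S) = -35 + 5*L
a = -4696 (a = 244 + 52*(-95) = 244 - 4940 = -4696)
(a + 142390)*(E(-669, -202) + 255078) = (-4696 + 142390)*((-35 + 5*(-669)) + 255078) = 137694*((-35 - 3345) + 255078) = 137694*(-3380 + 255078) = 137694*251698 = 34657304412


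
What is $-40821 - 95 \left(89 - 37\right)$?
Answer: $-45761$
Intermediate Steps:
$-40821 - 95 \left(89 - 37\right) = -40821 - 95 \cdot 52 = -40821 - 4940 = -45761$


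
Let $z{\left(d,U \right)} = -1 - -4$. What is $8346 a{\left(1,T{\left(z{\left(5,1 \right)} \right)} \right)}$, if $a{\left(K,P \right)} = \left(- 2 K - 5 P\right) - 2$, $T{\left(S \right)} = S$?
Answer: $-158574$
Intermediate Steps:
$z{\left(d,U \right)} = 3$ ($z{\left(d,U \right)} = -1 + 4 = 3$)
$a{\left(K,P \right)} = -2 - 5 P - 2 K$ ($a{\left(K,P \right)} = \left(- 5 P - 2 K\right) - 2 = -2 - 5 P - 2 K$)
$8346 a{\left(1,T{\left(z{\left(5,1 \right)} \right)} \right)} = 8346 \left(-2 - 15 - 2\right) = 8346 \left(-19\right) = -158574$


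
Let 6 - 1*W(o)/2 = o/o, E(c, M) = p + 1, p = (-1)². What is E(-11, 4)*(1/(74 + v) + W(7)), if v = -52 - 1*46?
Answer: 239/12 ≈ 19.917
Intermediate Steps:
p = 1
E(c, M) = 2 (E(c, M) = 1 + 1 = 2)
v = -98 (v = -52 - 46 = -98)
W(o) = 10 (W(o) = 12 - 2*o/o = 12 - 2*1 = 12 - 2 = 10)
E(-11, 4)*(1/(74 + v) + W(7)) = 2*(1/(74 - 98) + 10) = 2*(1/(-24) + 10) = 2*(-1/24 + 10) = 2*(239/24) = 239/12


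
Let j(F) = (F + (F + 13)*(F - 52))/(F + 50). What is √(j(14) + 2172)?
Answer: √34499/4 ≈ 46.435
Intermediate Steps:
j(F) = (F + (-52 + F)*(13 + F))/(50 + F) (j(F) = (F + (13 + F)*(-52 + F))/(50 + F) = (F + (-52 + F)*(13 + F))/(50 + F))
√(j(14) + 2172) = √((-676 + 14² - 38*14)/(50 + 14) + 2172) = √((-676 + 196 - 532)/64 + 2172) = √((1/64)*(-1012) + 2172) = √(-253/16 + 2172) = √(34499/16) = √34499/4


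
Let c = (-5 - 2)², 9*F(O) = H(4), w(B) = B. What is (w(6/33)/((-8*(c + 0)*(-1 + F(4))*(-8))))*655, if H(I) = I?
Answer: -1179/17248 ≈ -0.068356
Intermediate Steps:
F(O) = 4/9 (F(O) = (⅑)*4 = 4/9)
c = 49 (c = (-7)² = 49)
(w(6/33)/((-8*(c + 0)*(-1 + F(4))*(-8))))*655 = ((6/33)/((-8*(49 + 0)*(-1 + 4/9)*(-8))))*655 = ((6*(1/33))/((-392*(-5)/9*(-8))))*655 = (2/(11*((-8*(-245/9)*(-8)))))*655 = (2/(11*(((1960/9)*(-8)))))*655 = (2/(11*(-15680/9)))*655 = ((2/11)*(-9/15680))*655 = -9/86240*655 = -1179/17248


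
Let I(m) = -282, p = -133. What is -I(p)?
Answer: 282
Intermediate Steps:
-I(p) = -1*(-282) = 282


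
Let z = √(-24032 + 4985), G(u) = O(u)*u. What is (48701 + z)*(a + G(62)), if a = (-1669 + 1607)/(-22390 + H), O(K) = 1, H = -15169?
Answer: 113410992720/37559 + 2328720*I*√19047/37559 ≈ 3.0195e+6 + 8556.9*I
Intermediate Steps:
G(u) = u (G(u) = 1*u = u)
a = 62/37559 (a = (-1669 + 1607)/(-22390 - 15169) = -62/(-37559) = -62*(-1/37559) = 62/37559 ≈ 0.0016507)
z = I*√19047 (z = √(-19047) = I*√19047 ≈ 138.01*I)
(48701 + z)*(a + G(62)) = (48701 + I*√19047)*(62/37559 + 62) = (48701 + I*√19047)*(2328720/37559) = 113410992720/37559 + 2328720*I*√19047/37559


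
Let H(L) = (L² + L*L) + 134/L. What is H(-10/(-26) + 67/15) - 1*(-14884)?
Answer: 269044406461/17985825 ≈ 14959.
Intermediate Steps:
H(L) = 2*L² + 134/L (H(L) = (L² + L²) + 134/L = 2*L² + 134/L)
H(-10/(-26) + 67/15) - 1*(-14884) = 2*(67 + (-10/(-26) + 67/15)³)/(-10/(-26) + 67/15) - 1*(-14884) = 2*(67 + (-10*(-1/26) + 67*(1/15))³)/(-10*(-1/26) + 67*(1/15)) + 14884 = 2*(67 + (5/13 + 67/15)³)/(5/13 + 67/15) + 14884 = 2*(67 + (946/195)³)/(946/195) + 14884 = 2*(195/946)*(67 + 846590536/7414875) + 14884 = 2*(195/946)*(1343387161/7414875) + 14884 = 1343387161/17985825 + 14884 = 269044406461/17985825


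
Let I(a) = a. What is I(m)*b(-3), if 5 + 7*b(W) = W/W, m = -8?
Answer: 32/7 ≈ 4.5714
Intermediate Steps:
b(W) = -4/7 (b(W) = -5/7 + (W/W)/7 = -5/7 + (⅐)*1 = -5/7 + ⅐ = -4/7)
I(m)*b(-3) = -8*(-4/7) = 32/7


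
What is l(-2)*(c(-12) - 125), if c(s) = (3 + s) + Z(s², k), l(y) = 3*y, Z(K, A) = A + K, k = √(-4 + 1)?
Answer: -60 - 6*I*√3 ≈ -60.0 - 10.392*I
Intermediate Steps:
k = I*√3 (k = √(-3) = I*√3 ≈ 1.732*I)
c(s) = 3 + s + s² + I*√3 (c(s) = (3 + s) + (I*√3 + s²) = (3 + s) + (s² + I*√3) = 3 + s + s² + I*√3)
l(-2)*(c(-12) - 125) = (3*(-2))*((3 - 12 + (-12)² + I*√3) - 125) = -6*((3 - 12 + 144 + I*√3) - 125) = -6*((135 + I*√3) - 125) = -6*(10 + I*√3) = -60 - 6*I*√3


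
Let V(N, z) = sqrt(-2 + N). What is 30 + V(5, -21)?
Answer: 30 + sqrt(3) ≈ 31.732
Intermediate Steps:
30 + V(5, -21) = 30 + sqrt(-2 + 5) = 30 + sqrt(3)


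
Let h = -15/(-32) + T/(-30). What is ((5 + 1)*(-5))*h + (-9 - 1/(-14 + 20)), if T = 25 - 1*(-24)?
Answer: 1237/48 ≈ 25.771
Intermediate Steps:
T = 49 (T = 25 + 24 = 49)
h = -559/480 (h = -15/(-32) + 49/(-30) = -15*(-1/32) + 49*(-1/30) = 15/32 - 49/30 = -559/480 ≈ -1.1646)
((5 + 1)*(-5))*h + (-9 - 1/(-14 + 20)) = ((5 + 1)*(-5))*(-559/480) + (-9 - 1/(-14 + 20)) = (6*(-5))*(-559/480) + (-9 - 1/6) = -30*(-559/480) + (-9 - 1*⅙) = 559/16 + (-9 - ⅙) = 559/16 - 55/6 = 1237/48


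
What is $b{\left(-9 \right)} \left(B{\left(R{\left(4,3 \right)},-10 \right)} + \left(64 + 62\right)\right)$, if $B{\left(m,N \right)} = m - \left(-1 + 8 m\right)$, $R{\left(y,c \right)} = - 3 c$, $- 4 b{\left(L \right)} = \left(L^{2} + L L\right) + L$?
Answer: $- \frac{14535}{2} \approx -7267.5$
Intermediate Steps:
$b{\left(L \right)} = - \frac{L^{2}}{2} - \frac{L}{4}$ ($b{\left(L \right)} = - \frac{\left(L^{2} + L L\right) + L}{4} = - \frac{\left(L^{2} + L^{2}\right) + L}{4} = - \frac{2 L^{2} + L}{4} = - \frac{L + 2 L^{2}}{4} = - \frac{L^{2}}{2} - \frac{L}{4}$)
$B{\left(m,N \right)} = 1 - 7 m$ ($B{\left(m,N \right)} = m - \left(-1 + 8 m\right) = 1 - 7 m$)
$b{\left(-9 \right)} \left(B{\left(R{\left(4,3 \right)},-10 \right)} + \left(64 + 62\right)\right) = \left(- \frac{1}{4}\right) \left(-9\right) \left(1 + 2 \left(-9\right)\right) \left(\left(1 - 7 \left(\left(-3\right) 3\right)\right) + \left(64 + 62\right)\right) = \left(- \frac{1}{4}\right) \left(-9\right) \left(1 - 18\right) \left(\left(1 - -63\right) + 126\right) = \left(- \frac{1}{4}\right) \left(-9\right) \left(-17\right) \left(\left(1 + 63\right) + 126\right) = - \frac{153 \left(64 + 126\right)}{4} = \left(- \frac{153}{4}\right) 190 = - \frac{14535}{2}$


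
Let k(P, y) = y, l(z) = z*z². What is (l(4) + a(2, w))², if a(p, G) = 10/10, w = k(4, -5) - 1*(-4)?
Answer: 4225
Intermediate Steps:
l(z) = z³
w = -1 (w = -5 - 1*(-4) = -5 + 4 = -1)
a(p, G) = 1 (a(p, G) = 10*(⅒) = 1)
(l(4) + a(2, w))² = (4³ + 1)² = (64 + 1)² = 65² = 4225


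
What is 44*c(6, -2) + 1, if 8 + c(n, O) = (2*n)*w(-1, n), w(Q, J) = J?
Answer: 2817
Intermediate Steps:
c(n, O) = -8 + 2*n² (c(n, O) = -8 + (2*n)*n = -8 + 2*n²)
44*c(6, -2) + 1 = 44*(-8 + 2*6²) + 1 = 44*(-8 + 2*36) + 1 = 44*(-8 + 72) + 1 = 44*64 + 1 = 2816 + 1 = 2817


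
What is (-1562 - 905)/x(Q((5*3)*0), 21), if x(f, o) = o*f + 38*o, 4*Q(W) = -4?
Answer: -2467/777 ≈ -3.1750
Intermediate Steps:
Q(W) = -1 (Q(W) = (¼)*(-4) = -1)
x(f, o) = 38*o + f*o (x(f, o) = f*o + 38*o = 38*o + f*o)
(-1562 - 905)/x(Q((5*3)*0), 21) = (-1562 - 905)/((21*(38 - 1))) = -2467/(21*37) = -2467/777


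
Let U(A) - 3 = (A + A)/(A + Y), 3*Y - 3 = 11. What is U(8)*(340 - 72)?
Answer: 21708/19 ≈ 1142.5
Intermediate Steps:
Y = 14/3 (Y = 1 + (⅓)*11 = 1 + 11/3 = 14/3 ≈ 4.6667)
U(A) = 3 + 2*A/(14/3 + A) (U(A) = 3 + (A + A)/(A + 14/3) = 3 + (2*A)/(14/3 + A) = 3 + 2*A/(14/3 + A))
U(8)*(340 - 72) = (3*(14 + 5*8)/(14 + 3*8))*(340 - 72) = (3*(14 + 40)/(14 + 24))*268 = (3*54/38)*268 = (3*(1/38)*54)*268 = (81/19)*268 = 21708/19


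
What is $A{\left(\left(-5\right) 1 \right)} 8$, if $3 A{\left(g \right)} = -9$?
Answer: $-24$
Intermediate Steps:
$A{\left(g \right)} = -3$ ($A{\left(g \right)} = \frac{1}{3} \left(-9\right) = -3$)
$A{\left(\left(-5\right) 1 \right)} 8 = \left(-3\right) 8 = -24$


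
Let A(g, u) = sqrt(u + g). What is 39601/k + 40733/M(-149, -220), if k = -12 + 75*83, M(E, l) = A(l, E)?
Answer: 39601/6213 - 40733*I*sqrt(41)/123 ≈ 6.3739 - 2120.5*I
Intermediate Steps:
A(g, u) = sqrt(g + u)
M(E, l) = sqrt(E + l) (M(E, l) = sqrt(l + E) = sqrt(E + l))
k = 6213 (k = -12 + 6225 = 6213)
39601/k + 40733/M(-149, -220) = 39601/6213 + 40733/(sqrt(-149 - 220)) = 39601*(1/6213) + 40733/(sqrt(-369)) = 39601/6213 + 40733/((3*I*sqrt(41))) = 39601/6213 + 40733*(-I*sqrt(41)/123) = 39601/6213 - 40733*I*sqrt(41)/123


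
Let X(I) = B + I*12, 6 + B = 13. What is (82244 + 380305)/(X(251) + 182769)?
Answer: 462549/185788 ≈ 2.4897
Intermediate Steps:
B = 7 (B = -6 + 13 = 7)
X(I) = 7 + 12*I (X(I) = 7 + I*12 = 7 + 12*I)
(82244 + 380305)/(X(251) + 182769) = (82244 + 380305)/((7 + 12*251) + 182769) = 462549/((7 + 3012) + 182769) = 462549/(3019 + 182769) = 462549/185788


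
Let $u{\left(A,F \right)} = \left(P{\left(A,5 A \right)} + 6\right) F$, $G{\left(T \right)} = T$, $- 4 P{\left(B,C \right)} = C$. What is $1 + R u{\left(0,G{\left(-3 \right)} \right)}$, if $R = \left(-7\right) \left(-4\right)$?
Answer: $-503$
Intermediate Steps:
$P{\left(B,C \right)} = - \frac{C}{4}$
$u{\left(A,F \right)} = F \left(6 - \frac{5 A}{4}\right)$ ($u{\left(A,F \right)} = \left(- \frac{5 A}{4} + 6\right) F = \left(6 - \frac{5 A}{4}\right) F = F \left(6 - \frac{5 A}{4}\right)$)
$R = 28$
$1 + R u{\left(0,G{\left(-3 \right)} \right)} = 1 + 28 \cdot \frac{1}{4} \left(-3\right) \left(24 - 0\right) = 1 + 28 \cdot \frac{1}{4} \left(-3\right) \left(24 + 0\right) = 1 + 28 \cdot \frac{1}{4} \left(-3\right) 24 = 1 + 28 \left(-18\right) = 1 - 504 = -503$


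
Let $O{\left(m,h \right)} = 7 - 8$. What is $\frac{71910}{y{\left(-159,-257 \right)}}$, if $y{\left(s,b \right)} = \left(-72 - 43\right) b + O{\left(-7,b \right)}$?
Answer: $\frac{35955}{14777} \approx 2.4332$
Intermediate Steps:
$O{\left(m,h \right)} = -1$ ($O{\left(m,h \right)} = 7 - 8 = -1$)
$y{\left(s,b \right)} = -1 - 115 b$ ($y{\left(s,b \right)} = \left(-72 - 43\right) b - 1 = - 115 b - 1 = -1 - 115 b$)
$\frac{71910}{y{\left(-159,-257 \right)}} = \frac{71910}{-1 - -29555} = \frac{71910}{-1 + 29555} = \frac{71910}{29554} = 71910 \cdot \frac{1}{29554} = \frac{35955}{14777}$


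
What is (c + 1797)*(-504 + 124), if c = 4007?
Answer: -2205520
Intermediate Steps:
(c + 1797)*(-504 + 124) = (4007 + 1797)*(-504 + 124) = 5804*(-380) = -2205520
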